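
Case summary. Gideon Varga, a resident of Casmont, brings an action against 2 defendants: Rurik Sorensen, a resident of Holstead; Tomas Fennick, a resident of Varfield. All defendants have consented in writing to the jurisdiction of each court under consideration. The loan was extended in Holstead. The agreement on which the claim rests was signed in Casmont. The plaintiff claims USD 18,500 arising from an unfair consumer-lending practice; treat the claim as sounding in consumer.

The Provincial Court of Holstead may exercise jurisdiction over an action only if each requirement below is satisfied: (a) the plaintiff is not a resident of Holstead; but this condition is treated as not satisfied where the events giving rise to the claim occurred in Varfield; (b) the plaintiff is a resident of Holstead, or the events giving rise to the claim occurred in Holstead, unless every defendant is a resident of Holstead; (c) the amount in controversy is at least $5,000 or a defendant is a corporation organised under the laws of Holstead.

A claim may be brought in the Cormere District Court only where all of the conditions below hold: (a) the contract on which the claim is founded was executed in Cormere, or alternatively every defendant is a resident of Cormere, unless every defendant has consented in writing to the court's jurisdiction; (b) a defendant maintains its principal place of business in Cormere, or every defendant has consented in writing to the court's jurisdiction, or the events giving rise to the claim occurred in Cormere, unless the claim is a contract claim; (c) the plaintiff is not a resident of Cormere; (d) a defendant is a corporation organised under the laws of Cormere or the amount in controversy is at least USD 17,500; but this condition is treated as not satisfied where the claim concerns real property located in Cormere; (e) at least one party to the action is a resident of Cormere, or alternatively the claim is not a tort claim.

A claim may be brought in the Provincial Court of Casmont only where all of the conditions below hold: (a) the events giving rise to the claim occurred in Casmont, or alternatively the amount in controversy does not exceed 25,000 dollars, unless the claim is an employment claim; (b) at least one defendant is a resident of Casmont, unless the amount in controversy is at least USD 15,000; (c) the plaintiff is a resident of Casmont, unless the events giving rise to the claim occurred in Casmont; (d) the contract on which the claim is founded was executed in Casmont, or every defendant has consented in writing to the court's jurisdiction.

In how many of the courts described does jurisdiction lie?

3

The Provincial Court of Holstead:
  (a) The plaintiff resides in Casmont, which is not Holstead. The exception is not triggered, since the operative events occurred in Holstead, not Varfield. Satisfied.
  (b) The operative events occurred in Holstead — that alternative is enough. Met.
  (c) The amount in controversy is $18,500, which meets the $5,000 floor, so this disjunct is met. Satisfied.
  → The court has jurisdiction.
The Cormere District Court:
  (a) The contract was executed in Casmont, not Cormere; the defendants reside as follows — Rurik Sorensen in Holstead, Tomas Fennick in Varfield — not all in Cormere — none of the alternatives is met. The proviso rescues it, though: every defendant has filed written consent. Met.
  (b) Every defendant has filed written consent, so one alternative holds. Met.
  (c) The plaintiff resides in Casmont, which is not Cormere. Satisfied.
  (d) The amount in controversy is 18,500 dollars, which meets the 17,500 dollars floor, which satisfies one of the alternatives. And the carve-out is inapplicable — the claim does not concern real property. Satisfied.
  (e) The claim is a consumer claim, not a tort claim, so this disjunct is met. Satisfied.
  → Jurisdiction lies.
The Provincial Court of Casmont:
  (a) The amount in controversy is $18,500, within the USD 25,000 ceiling, so this disjunct is met. Satisfied.
  (b) No defendant resides in Casmont (they reside in Holstead, Varfield). The proviso rescues it, though: the amount in controversy is 18,500 dollars, which meets the USD 15,000 floor. Condition met.
  (c) The plaintiff resides in Casmont. Condition met.
  (d) The contract was executed in Casmont, so one alternative holds. Condition met.
  → The court has jurisdiction.
Courts with jurisdiction: the Provincial Court of Holstead, the Cormere District Court, the Provincial Court of Casmont — 3 in total.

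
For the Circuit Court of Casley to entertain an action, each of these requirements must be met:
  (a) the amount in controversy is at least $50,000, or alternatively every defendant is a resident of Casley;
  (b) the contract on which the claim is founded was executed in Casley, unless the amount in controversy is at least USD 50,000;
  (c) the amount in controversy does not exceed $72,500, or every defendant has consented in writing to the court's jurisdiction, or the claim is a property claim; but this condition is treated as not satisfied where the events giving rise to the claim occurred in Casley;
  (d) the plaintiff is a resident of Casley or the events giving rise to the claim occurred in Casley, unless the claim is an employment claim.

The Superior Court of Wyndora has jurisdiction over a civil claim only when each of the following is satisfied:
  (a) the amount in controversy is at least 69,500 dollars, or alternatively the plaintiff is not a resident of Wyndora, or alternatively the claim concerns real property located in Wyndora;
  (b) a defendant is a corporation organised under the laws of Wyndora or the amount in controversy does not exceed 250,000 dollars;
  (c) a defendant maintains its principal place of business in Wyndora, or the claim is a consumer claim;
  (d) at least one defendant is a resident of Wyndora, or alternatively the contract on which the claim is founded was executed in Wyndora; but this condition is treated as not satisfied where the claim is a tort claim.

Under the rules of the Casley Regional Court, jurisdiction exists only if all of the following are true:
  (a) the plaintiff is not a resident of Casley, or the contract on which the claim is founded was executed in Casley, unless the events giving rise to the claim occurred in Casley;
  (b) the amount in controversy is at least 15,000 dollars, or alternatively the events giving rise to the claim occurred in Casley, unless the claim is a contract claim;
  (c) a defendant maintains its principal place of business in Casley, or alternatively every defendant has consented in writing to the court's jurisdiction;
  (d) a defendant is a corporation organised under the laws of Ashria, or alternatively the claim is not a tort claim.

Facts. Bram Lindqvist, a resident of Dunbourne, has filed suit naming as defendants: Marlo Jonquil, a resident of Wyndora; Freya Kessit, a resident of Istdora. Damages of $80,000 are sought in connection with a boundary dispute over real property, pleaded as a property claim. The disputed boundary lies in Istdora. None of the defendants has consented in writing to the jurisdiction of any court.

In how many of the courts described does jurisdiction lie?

The Circuit Court of Casley:
  (a) The amount in controversy is $80,000, which meets the $50,000 floor, so one alternative holds. Condition met.
  (b) No contract (and hence no place of execution) is alleged. However, the amount in controversy is USD 80,000, which meets the 50,000 dollars floor, so the 'unless' proviso supplies this condition. Satisfied.
  (c) The claim is a property claim, so this disjunct is met. The exception is not triggered, since the operative events occurred in Istdora, not Casley. Satisfied.
  (d) The plaintiff resides in Dunbourne, not Casley; the operative events occurred in Istdora, not Casley — no alternative holds. The proviso offers no rescue either, since the claim is a property claim, not an employment claim. Fails.
  → Not every requirement is met — no jurisdiction.
The Superior Court of Wyndora:
  (a) The amount in controversy is USD 80,000, which meets the 69,500 dollars floor, which satisfies one of the alternatives. Met.
  (b) The amount in controversy is USD 80,000, within the 250,000 dollars ceiling, so one alternative holds. Condition met.
  (c) No defendant is a corporation; the claim is a property claim, not a consumer claim — no alternative holds. Not met.
  (d) Marlo Jonquil resides in Wyndora — that alternative is enough. The carve-out does not apply: the claim is a property claim, not a tort claim. Condition met.
  → The court lacks jurisdiction.
The Casley Regional Court:
  (a) The plaintiff resides in Dunbourne, which is not Casley — that alternative is enough. Condition met.
  (b) The amount in controversy is 80,000 dollars, which meets the USD 15,000 floor, so one alternative holds. Satisfied.
  (c) No defendant is a corporation; no such written consent has been filed — every alternative fails. Fails.
  (d) The claim is a property claim, not a tort claim, so one alternative holds. Met.
  → The court lacks jurisdiction.
No court satisfies all of its conditions.

0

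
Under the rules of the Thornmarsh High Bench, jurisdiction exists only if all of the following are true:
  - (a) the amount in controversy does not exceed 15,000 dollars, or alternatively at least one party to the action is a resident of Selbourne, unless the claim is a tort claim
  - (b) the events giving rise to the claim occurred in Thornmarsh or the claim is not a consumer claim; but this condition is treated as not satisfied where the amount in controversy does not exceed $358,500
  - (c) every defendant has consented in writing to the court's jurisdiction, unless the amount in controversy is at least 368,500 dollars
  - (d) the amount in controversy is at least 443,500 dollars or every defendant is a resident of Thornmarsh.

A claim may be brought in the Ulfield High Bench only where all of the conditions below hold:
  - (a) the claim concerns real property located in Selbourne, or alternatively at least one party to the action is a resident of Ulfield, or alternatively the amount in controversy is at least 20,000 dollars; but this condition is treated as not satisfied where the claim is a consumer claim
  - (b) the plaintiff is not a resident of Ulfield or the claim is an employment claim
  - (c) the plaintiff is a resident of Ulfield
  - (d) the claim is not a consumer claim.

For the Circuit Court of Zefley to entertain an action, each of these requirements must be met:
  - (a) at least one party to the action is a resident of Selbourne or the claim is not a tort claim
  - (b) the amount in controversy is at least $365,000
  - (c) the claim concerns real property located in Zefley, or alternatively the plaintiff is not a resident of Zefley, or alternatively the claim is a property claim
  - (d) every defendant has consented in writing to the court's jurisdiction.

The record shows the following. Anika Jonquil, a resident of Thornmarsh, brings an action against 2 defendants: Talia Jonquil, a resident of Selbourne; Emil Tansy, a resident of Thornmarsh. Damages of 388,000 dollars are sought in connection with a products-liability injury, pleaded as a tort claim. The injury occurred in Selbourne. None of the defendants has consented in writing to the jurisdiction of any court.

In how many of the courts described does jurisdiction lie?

The Thornmarsh High Bench:
  (a) Talia Jonquil resides in Selbourne, so this disjunct is met. Met.
  (b) The claim is a tort claim, not a consumer claim, which satisfies one of the alternatives. And the carve-out is inapplicable — the amount in controversy is USD 388,000, above the $358,500 ceiling. Condition met.
  (c) No such written consent has been filed. However, the amount in controversy is USD 388,000, which meets the 368,500 dollars floor, so the 'unless' proviso supplies this condition. Satisfied.
  (d) The amount in controversy is 388,000 dollars, below the $443,500 floor; the defendants reside as follows — Talia Jonquil in Selbourne, Emil Tansy in Thornmarsh — not all in Thornmarsh — no alternative holds. Fails.
  → At least one condition fails; no jurisdiction.
The Ulfield High Bench:
  (a) The amount in controversy is USD 388,000, which meets the USD 20,000 floor, so one alternative holds. And the carve-out is inapplicable — the claim is a tort claim, not a consumer claim. Satisfied.
  (b) The plaintiff resides in Thornmarsh, which is not Ulfield — that alternative is enough. Met.
  (c) The plaintiff resides in Thornmarsh, not Ulfield. Not satisfied.
  (d) The claim is a tort claim, not a consumer claim. Satisfied.
  → Not every requirement is met — no jurisdiction.
The Circuit Court of Zefley:
  (a) Talia Jonquil resides in Selbourne, so this disjunct is met. Met.
  (b) The amount in controversy is USD 388,000, which meets the USD 365,000 floor. Satisfied.
  (c) The plaintiff resides in Thornmarsh, which is not Zefley, so one alternative holds. Satisfied.
  (d) No such written consent has been filed. Not met.
  → No jurisdiction.
No court satisfies all of its conditions.

0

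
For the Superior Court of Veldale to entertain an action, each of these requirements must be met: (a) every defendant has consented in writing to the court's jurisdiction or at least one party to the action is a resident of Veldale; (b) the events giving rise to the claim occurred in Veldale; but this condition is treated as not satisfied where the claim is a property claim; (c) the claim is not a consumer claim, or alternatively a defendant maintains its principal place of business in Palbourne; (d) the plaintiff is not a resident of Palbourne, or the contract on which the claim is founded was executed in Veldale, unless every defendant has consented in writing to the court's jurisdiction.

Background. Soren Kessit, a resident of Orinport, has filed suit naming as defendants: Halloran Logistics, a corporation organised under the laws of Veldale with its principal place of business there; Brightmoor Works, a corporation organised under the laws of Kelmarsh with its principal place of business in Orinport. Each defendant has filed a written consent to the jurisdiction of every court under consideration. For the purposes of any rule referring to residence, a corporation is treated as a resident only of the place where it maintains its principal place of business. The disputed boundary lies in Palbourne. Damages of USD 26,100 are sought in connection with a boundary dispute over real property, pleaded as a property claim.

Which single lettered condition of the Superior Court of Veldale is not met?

The Superior Court of Veldale:
  (a) Every defendant has filed written consent — that alternative is enough. Satisfied.
  (b) The operative events occurred in Palbourne, not Veldale. Fails.
  (c) The claim is a property claim, not a consumer claim, so this disjunct is met. Satisfied.
  (d) The plaintiff resides in Orinport, which is not Palbourne — that alternative is enough. Met.
Only condition (b) fails.

(b)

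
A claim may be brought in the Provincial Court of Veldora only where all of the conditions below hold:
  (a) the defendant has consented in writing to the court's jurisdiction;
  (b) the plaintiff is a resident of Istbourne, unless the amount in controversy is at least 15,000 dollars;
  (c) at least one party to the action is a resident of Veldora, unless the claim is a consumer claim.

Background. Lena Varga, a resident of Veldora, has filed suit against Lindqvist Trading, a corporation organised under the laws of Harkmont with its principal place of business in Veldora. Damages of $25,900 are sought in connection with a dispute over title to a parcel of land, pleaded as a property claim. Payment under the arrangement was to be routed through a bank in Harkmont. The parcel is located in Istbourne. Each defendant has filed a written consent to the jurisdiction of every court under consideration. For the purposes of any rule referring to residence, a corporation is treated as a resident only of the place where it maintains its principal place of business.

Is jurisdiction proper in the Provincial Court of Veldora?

Yes

The Provincial Court of Veldora:
  (a) Every defendant has filed written consent. Met.
  (b) The plaintiff resides in Veldora, not Istbourne. But the amount in controversy is $25,900, which meets the 15,000 dollars floor, and the 'unless' clause therefore excuses the requirement. Met.
  (c) Lena Varga resides in Veldora. Condition met.
  → Every requirement is satisfied — jurisdiction.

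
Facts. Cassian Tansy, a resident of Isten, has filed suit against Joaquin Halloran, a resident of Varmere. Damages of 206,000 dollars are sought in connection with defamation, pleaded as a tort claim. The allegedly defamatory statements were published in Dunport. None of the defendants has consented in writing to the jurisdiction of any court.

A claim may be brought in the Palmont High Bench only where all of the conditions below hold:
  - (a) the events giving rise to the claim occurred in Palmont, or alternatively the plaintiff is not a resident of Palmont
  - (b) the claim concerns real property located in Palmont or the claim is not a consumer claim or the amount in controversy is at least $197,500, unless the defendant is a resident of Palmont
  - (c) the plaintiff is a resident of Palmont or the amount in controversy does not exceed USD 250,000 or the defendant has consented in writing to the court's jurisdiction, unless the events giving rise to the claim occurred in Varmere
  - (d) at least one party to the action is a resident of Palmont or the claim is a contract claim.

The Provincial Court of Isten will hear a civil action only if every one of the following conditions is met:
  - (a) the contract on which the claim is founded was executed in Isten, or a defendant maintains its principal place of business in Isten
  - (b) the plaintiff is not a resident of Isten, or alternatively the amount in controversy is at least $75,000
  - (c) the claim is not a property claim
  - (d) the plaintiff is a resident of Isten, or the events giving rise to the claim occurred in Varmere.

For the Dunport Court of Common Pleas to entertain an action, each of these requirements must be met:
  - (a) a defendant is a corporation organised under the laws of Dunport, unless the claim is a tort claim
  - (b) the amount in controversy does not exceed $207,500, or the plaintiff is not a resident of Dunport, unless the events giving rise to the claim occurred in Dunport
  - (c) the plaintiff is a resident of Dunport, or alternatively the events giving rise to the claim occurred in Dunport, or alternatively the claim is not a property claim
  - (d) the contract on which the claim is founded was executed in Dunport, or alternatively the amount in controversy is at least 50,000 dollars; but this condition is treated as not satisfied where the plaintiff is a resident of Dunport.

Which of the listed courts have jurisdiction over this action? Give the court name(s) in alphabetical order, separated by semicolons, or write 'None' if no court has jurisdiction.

the Dunport Court of Common Pleas

The Palmont High Bench:
  (a) The plaintiff resides in Isten, which is not Palmont, so one alternative holds. Met.
  (b) The claim is a tort claim, not a consumer claim — that alternative is enough. Met.
  (c) The amount in controversy is $206,000, within the 250,000 dollars ceiling, which satisfies one of the alternatives. Condition met.
  (d) No party resides in Palmont; the claim is a tort claim, not a contract claim — no alternative holds. Not met.
  → No jurisdiction.
The Provincial Court of Isten:
  (a) No contract (and hence no place of execution) is alleged; no defendant is a corporation — no alternative holds. Condition not met.
  (b) The amount in controversy is $206,000, which meets the 75,000 dollars floor, which satisfies one of the alternatives. Satisfied.
  (c) The claim is a tort claim, not a property claim. Condition met.
  (d) The plaintiff resides in Isten — that alternative is enough. Met.
  → The court lacks jurisdiction.
The Dunport Court of Common Pleas:
  (a) No defendant is a corporation. The proviso rescues it, though: the claim is a tort claim. Condition met.
  (b) The amount in controversy is 206,000 dollars, within the 207,500 dollars ceiling, so one alternative holds. Satisfied.
  (c) The operative events occurred in Dunport, which satisfies one of the alternatives. Condition met.
  (d) The amount in controversy is USD 206,000, which meets the $50,000 floor — that alternative is enough. The exception is not triggered, since the plaintiff resides in Isten, not Dunport. Condition met.
  → Jurisdiction lies.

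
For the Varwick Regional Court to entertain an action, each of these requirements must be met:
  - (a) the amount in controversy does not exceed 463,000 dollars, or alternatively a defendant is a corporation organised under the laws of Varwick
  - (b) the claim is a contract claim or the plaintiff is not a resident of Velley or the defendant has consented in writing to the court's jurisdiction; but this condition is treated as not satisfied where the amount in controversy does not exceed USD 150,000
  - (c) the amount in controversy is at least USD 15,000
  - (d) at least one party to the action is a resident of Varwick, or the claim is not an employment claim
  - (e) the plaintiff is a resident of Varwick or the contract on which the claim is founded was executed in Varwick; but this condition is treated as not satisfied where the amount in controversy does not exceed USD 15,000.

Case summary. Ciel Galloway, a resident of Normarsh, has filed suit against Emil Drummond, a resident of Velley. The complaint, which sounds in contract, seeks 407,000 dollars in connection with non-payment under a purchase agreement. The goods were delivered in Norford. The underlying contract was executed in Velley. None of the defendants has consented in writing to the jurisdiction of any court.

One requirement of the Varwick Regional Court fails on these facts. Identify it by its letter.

The Varwick Regional Court:
  (a) The amount in controversy is USD 407,000, within the 463,000 dollars ceiling, which satisfies one of the alternatives. Condition met.
  (b) The claim is a contract claim, so this disjunct is met. And the carve-out is inapplicable — the amount in controversy is $407,000, above the 150,000 dollars ceiling. Condition met.
  (c) The amount in controversy is 407,000 dollars, which meets the USD 15,000 floor. Satisfied.
  (d) The claim is a contract claim, not an employment claim — that alternative is enough. Condition met.
  (e) The plaintiff resides in Normarsh, not Varwick; the contract was executed in Velley, not Varwick — none of the alternatives is met. Condition not met.
Only condition (e) fails.

(e)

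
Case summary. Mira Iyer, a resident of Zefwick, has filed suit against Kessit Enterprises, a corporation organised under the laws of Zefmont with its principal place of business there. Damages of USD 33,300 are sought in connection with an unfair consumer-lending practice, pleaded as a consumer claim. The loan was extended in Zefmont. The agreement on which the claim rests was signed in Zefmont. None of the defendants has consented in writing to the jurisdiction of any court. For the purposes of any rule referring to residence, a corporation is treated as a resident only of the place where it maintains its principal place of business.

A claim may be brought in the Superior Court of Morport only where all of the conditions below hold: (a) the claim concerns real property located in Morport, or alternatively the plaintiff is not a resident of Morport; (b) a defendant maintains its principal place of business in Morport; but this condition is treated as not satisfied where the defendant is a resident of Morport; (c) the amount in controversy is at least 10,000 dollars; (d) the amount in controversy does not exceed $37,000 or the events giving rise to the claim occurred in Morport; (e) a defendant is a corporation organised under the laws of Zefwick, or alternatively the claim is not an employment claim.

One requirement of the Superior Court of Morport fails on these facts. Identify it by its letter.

(b)

The Superior Court of Morport:
  (a) The plaintiff resides in Zefwick, which is not Morport — that alternative is enough. Satisfied.
  (b) The corporate defendant(s) have their principal place of business in Zefmont, not Morport. Not met.
  (c) The amount in controversy is USD 33,300, which meets the $10,000 floor. Satisfied.
  (d) The amount in controversy is USD 33,300, within the $37,000 ceiling, so one alternative holds. Condition met.
  (e) The claim is a consumer claim, not an employment claim, which satisfies one of the alternatives. Condition met.
Only condition (b) fails.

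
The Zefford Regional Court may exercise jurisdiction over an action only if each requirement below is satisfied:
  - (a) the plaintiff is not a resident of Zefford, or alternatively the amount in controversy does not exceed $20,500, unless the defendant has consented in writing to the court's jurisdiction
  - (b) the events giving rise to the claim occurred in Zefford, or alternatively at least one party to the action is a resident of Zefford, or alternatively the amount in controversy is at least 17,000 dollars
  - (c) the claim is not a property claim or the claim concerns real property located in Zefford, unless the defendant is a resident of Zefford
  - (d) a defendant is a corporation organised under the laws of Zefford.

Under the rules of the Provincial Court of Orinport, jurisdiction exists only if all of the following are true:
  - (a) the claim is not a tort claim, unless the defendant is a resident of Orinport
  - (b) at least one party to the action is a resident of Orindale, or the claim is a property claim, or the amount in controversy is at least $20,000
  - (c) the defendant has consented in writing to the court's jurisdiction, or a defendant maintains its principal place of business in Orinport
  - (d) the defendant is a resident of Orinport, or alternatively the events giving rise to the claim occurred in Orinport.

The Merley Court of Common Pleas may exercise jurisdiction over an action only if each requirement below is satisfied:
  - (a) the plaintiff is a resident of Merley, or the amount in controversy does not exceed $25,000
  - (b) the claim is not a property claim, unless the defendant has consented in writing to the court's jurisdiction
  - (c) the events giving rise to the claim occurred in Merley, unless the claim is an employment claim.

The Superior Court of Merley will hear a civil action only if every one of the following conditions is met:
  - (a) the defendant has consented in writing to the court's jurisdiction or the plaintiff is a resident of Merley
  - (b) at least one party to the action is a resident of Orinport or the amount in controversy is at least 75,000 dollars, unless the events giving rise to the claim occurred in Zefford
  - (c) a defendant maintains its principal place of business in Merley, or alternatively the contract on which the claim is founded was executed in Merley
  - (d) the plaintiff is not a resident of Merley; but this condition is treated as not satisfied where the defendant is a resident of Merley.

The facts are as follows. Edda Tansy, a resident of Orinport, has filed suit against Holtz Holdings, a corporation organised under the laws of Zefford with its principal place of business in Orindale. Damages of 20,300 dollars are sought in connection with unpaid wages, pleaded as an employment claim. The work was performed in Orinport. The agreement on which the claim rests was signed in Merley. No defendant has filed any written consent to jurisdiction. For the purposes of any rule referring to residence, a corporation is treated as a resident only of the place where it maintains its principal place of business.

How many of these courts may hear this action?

The Zefford Regional Court:
  (a) The plaintiff resides in Orinport, which is not Zefford, which satisfies one of the alternatives. Met.
  (b) The amount in controversy is USD 20,300, which meets the $17,000 floor, so this disjunct is met. Condition met.
  (c) The claim is an employment claim, not a property claim, so this disjunct is met. Met.
  (d) Holtz Holdings is organised under the laws of Zefford. Satisfied.
  → Jurisdiction lies.
The Provincial Court of Orinport:
  (a) The claim is an employment claim, not a tort claim. Met.
  (b) Holtz Holdings resides in Orindale, so this disjunct is met. Satisfied.
  (c) No such written consent has been filed; the corporate defendant(s) have their principal place of business in Orindale, not Orinport — none of the alternatives is met. Not satisfied.
  (d) The operative events occurred in Orinport, which satisfies one of the alternatives. Satisfied.
  → Not every requirement is met — no jurisdiction.
The Merley Court of Common Pleas:
  (a) The amount in controversy is $20,300, within the 25,000 dollars ceiling, so this disjunct is met. Met.
  (b) The claim is an employment claim, not a property claim. Met.
  (c) The operative events occurred in Orinport, not Merley. But the claim is an employment claim, and the 'unless' clause therefore excuses the requirement. Met.
  → All conditions met; jurisdiction exists.
The Superior Court of Merley:
  (a) No such written consent has been filed; the plaintiff resides in Orinport, not Merley — none of the alternatives is met. Not satisfied.
  (b) Edda Tansy resides in Orinport, so one alternative holds. Satisfied.
  (c) The contract was executed in Merley — that alternative is enough. Met.
  (d) The plaintiff resides in Orinport, which is not Merley. The carve-out does not apply: the defendant resides in Orindale, not Merley. Satisfied.
  → Not every requirement is met — no jurisdiction.
Courts with jurisdiction: the Zefford Regional Court, the Merley Court of Common Pleas — 2 in total.

2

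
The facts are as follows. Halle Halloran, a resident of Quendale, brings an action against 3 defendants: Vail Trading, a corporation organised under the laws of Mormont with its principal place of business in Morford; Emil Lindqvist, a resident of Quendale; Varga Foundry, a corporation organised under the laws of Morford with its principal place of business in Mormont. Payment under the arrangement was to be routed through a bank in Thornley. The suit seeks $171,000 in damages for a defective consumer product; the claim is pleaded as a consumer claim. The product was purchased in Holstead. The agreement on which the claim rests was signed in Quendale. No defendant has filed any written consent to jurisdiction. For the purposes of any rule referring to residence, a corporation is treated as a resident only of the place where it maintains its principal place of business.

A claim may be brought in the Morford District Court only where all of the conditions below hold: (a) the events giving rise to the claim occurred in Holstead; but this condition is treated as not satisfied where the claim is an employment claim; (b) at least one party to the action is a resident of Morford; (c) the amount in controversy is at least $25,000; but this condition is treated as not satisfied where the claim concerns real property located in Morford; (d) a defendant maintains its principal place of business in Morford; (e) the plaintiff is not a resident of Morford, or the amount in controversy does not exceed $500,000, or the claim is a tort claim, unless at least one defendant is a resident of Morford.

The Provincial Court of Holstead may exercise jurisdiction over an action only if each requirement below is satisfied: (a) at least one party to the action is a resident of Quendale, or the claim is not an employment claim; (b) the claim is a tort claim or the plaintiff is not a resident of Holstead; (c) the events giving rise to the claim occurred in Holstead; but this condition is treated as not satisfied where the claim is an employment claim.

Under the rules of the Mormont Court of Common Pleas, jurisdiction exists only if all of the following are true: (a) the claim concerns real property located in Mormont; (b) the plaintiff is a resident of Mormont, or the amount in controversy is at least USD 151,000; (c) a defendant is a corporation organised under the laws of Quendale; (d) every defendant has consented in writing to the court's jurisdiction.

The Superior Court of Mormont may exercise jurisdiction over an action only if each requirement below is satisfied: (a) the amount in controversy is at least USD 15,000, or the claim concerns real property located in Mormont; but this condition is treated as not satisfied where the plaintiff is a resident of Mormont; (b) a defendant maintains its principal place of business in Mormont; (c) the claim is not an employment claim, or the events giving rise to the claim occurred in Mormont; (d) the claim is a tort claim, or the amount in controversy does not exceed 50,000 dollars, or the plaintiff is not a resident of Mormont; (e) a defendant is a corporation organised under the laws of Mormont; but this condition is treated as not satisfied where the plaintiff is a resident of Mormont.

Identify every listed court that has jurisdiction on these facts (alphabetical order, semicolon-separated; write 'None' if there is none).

The Morford District Court:
  (a) The operative events occurred in Holstead. The carve-out does not apply: the claim is a consumer claim, not an employment claim. Satisfied.
  (b) Vail Trading resides in Morford. Condition met.
  (c) The amount in controversy is $171,000, which meets the 25,000 dollars floor. The exception is not triggered, since the claim does not concern real property. Met.
  (d) Vail Trading has its principal place of business in Morford. Condition met.
  (e) The plaintiff resides in Quendale, which is not Morford, which satisfies one of the alternatives. Met.
  → All conditions met; jurisdiction exists.
The Provincial Court of Holstead:
  (a) Halle Halloran resides in Quendale, so this disjunct is met. Condition met.
  (b) The plaintiff resides in Quendale, which is not Holstead, so one alternative holds. Met.
  (c) The operative events occurred in Holstead. And the carve-out is inapplicable — the claim is a consumer claim, not an employment claim. Satisfied.
  → Jurisdiction lies.
The Mormont Court of Common Pleas:
  (a) The claim does not concern real property. Condition not met.
  (b) The amount in controversy is USD 171,000, which meets the $151,000 floor, which satisfies one of the alternatives. Met.
  (c) The corporate defendant(s) are organised in Morford, Mormont, not Quendale. Not met.
  (d) No such written consent has been filed. Not satisfied.
  → Not every requirement is met — no jurisdiction.
The Superior Court of Mormont:
  (a) The amount in controversy is USD 171,000, which meets the $15,000 floor, so one alternative holds. And the carve-out is inapplicable — the plaintiff resides in Quendale, not Mormont. Condition met.
  (b) Varga Foundry has its principal place of business in Mormont. Met.
  (c) The claim is a consumer claim, not an employment claim — that alternative is enough. Satisfied.
  (d) The plaintiff resides in Quendale, which is not Mormont, so this disjunct is met. Satisfied.
  (e) Vail Trading is organised under the laws of Mormont. The exception is not triggered, since the plaintiff resides in Quendale, not Mormont. Met.
  → All conditions met; jurisdiction exists.

the Morford District Court; the Provincial Court of Holstead; the Superior Court of Mormont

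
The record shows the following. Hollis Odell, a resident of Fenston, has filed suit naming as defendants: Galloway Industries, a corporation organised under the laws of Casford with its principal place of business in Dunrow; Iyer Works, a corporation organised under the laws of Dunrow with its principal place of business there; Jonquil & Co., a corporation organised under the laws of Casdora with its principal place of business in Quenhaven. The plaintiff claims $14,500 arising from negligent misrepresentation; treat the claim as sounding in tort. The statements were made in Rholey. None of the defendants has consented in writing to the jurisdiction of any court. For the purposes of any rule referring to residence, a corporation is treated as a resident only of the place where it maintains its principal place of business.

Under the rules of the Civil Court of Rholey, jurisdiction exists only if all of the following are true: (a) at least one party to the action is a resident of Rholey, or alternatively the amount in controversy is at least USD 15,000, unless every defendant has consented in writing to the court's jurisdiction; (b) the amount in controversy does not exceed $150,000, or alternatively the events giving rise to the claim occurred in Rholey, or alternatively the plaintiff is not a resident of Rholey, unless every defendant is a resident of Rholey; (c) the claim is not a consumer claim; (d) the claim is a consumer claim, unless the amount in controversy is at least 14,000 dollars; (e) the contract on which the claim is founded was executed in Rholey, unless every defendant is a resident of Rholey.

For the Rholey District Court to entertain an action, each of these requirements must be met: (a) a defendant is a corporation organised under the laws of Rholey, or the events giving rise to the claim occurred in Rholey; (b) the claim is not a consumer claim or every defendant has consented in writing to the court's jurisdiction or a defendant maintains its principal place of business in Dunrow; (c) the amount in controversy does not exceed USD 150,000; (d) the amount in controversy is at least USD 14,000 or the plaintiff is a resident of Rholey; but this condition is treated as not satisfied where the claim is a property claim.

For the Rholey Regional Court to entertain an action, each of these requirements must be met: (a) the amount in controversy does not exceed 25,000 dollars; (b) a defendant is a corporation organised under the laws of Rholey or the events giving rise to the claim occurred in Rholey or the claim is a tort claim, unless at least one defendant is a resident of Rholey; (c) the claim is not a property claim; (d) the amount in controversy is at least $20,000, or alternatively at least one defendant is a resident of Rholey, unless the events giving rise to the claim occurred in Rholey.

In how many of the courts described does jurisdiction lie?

The Civil Court of Rholey:
  (a) No party resides in Rholey; the amount in controversy is 14,500 dollars, below the 15,000 dollars floor — every alternative fails. The proviso offers no rescue either, since no such written consent has been filed. Condition not met.
  (b) The amount in controversy is USD 14,500, within the 150,000 dollars ceiling, so this disjunct is met. Met.
  (c) The claim is a tort claim, not a consumer claim. Met.
  (d) The claim is a tort claim, not a consumer claim. However, the amount in controversy is $14,500, which meets the USD 14,000 floor, so the 'unless' proviso supplies this condition. Satisfied.
  (e) No contract (and hence no place of execution) is alleged. Nor does the 'unless' clause help: the defendants reside as follows — Galloway Industries in Dunrow, Iyer Works in Dunrow, Jonquil & Co. in Quenhaven — not all in Rholey. Fails.
  → No jurisdiction.
The Rholey District Court:
  (a) The operative events occurred in Rholey — that alternative is enough. Condition met.
  (b) The claim is a tort claim, not a consumer claim, so this disjunct is met. Met.
  (c) The amount in controversy is 14,500 dollars, within the 150,000 dollars ceiling. Met.
  (d) The amount in controversy is 14,500 dollars, which meets the USD 14,000 floor, so this disjunct is met. The exception is not triggered, since the claim is a tort claim, not a property claim. Condition met.
  → All conditions met; jurisdiction exists.
The Rholey Regional Court:
  (a) The amount in controversy is 14,500 dollars, within the 25,000 dollars ceiling. Condition met.
  (b) The operative events occurred in Rholey, so this disjunct is met. Met.
  (c) The claim is a tort claim, not a property claim. Condition met.
  (d) The amount in controversy is $14,500, below the $20,000 floor; no defendant resides in Rholey (they reside in Dunrow, Dunrow, Quenhaven) — no alternative holds. But the operative events occurred in Rholey, and the 'unless' clause therefore excuses the requirement. Satisfied.
  → All conditions met; jurisdiction exists.
Courts with jurisdiction: the Rholey District Court, the Rholey Regional Court — 2 in total.

2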